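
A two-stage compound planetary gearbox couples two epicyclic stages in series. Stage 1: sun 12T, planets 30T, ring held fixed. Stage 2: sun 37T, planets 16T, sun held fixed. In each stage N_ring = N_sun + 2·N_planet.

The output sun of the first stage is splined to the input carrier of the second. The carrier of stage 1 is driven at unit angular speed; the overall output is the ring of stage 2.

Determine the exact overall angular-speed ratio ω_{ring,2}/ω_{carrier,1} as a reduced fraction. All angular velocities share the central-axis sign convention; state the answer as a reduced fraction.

742/69

Stage 1: N_ring = 12 + 2·30 = 72
Stage 1: 12(ω_s−ω_c) = −72(ω_r−ω_c),  ω_r=0, ω_c=1
Stage 1: ω_s = 1 − (72/12)(0−1) = 7
  ⇒ ω_s¹/ω_c¹ = 7
Stage 2: N_ring = 37 + 2·16 = 69
Stage 2: 37(ω_s−ω_c) = −69(ω_r−ω_c),  ω_s=0, ω_c=1
Stage 2: ω_r = 1 − (37/69)(0−1) = 106/69
  ⇒ ω_r²/ω_c² = 106/69
Coupling ω_c² = ω_s¹ ⇒ overall = 7 × 106/69 = 742/69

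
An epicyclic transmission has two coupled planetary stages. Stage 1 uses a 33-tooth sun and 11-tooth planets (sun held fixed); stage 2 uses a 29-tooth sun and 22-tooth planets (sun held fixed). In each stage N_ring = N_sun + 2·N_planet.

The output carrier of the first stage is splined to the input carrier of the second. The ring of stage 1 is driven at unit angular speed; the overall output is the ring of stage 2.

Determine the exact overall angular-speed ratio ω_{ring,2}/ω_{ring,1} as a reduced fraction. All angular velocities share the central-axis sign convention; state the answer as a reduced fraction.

255/292

Stage 1: N_ring = 33 + 2·11 = 55
Stage 1: 33(ω_s−ω_c) = −55(ω_r−ω_c),  ω_s=0, ω_r=1
Stage 1: 33(0−ω_c) = −55(1−ω_c)  ⇒  88ω_c = 55  ⇒  ω_c = 5/8
  ⇒ ω_c¹/ω_r¹ = 5/8
Stage 2: N_ring = 29 + 2·22 = 73
Stage 2: 29(ω_s−ω_c) = −73(ω_r−ω_c),  ω_s=0, ω_c=1
Stage 2: ω_r = 1 − (29/73)(0−1) = 102/73
  ⇒ ω_r²/ω_c² = 102/73
Coupling ω_c² = ω_c¹ ⇒ overall = 5/8 × 102/73 = 255/292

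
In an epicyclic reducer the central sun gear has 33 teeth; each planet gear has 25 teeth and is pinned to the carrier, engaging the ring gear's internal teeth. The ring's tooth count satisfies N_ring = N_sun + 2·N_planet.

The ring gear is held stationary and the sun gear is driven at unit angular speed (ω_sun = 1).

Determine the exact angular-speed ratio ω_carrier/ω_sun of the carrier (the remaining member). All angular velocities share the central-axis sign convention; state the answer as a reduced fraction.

33/116

N_ring = 33 + 2·25 = 83
33(ω_s−ω_c) = −83(ω_r−ω_c),  ω_r=0, ω_s=1
33(1−ω_c) = −83(0−ω_c)  ⇒  116ω_c = 33  ⇒  ω_c = 33/116
ω_c/ω_s = 33/116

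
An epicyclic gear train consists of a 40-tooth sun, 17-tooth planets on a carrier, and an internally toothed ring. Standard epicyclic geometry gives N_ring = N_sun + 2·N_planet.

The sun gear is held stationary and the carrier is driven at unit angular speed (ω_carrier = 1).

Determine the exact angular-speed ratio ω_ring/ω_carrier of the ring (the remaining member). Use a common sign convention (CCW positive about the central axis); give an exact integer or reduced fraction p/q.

N_ring = 40 + 2·17 = 74
40(ω_s−ω_c) = −74(ω_r−ω_c),  ω_s=0, ω_c=1
ω_r = 1 − (40/74)(0−1) = 57/37
ω_r/ω_c = 57/37

57/37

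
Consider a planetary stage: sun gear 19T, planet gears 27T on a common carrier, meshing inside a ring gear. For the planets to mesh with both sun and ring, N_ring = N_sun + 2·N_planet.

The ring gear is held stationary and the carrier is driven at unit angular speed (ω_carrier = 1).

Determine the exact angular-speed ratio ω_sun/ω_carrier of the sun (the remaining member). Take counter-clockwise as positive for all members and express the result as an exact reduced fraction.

92/19

N_ring = 19 + 2·27 = 73
19(ω_s−ω_c) = −73(ω_r−ω_c),  ω_r=0, ω_c=1
ω_s = 1 − (73/19)(0−1) = 92/19
ω_s/ω_c = 92/19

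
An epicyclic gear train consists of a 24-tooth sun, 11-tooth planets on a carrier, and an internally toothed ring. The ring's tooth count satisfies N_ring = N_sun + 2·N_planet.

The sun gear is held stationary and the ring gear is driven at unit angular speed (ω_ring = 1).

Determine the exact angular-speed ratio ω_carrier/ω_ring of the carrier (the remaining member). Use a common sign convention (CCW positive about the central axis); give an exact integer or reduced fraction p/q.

N_ring = 24 + 2·11 = 46
24(ω_s−ω_c) = −46(ω_r−ω_c),  ω_s=0, ω_r=1
24(0−ω_c) = −46(1−ω_c)  ⇒  70ω_c = 46  ⇒  ω_c = 23/35
ω_c/ω_r = 23/35

23/35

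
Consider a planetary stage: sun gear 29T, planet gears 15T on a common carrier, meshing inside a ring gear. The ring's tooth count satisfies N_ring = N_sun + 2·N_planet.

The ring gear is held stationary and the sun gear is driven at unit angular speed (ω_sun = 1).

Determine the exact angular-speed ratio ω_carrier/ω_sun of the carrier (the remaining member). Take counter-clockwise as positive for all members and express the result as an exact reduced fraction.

29/88

N_ring = 29 + 2·15 = 59
29(ω_s−ω_c) = −59(ω_r−ω_c),  ω_r=0, ω_s=1
29(1−ω_c) = −59(0−ω_c)  ⇒  88ω_c = 29  ⇒  ω_c = 29/88
ω_c/ω_s = 29/88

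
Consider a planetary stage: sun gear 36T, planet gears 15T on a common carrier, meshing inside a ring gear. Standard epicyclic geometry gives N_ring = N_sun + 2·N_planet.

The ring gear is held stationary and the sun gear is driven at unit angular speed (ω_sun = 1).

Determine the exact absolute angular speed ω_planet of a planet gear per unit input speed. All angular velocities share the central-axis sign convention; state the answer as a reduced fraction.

N_ring = 36 + 2·15 = 66
36(ω_s−ω_c) = −66(ω_r−ω_c),  ω_r=0, ω_s=1
36(1−ω_c) = −66(0−ω_c)  ⇒  102ω_c = 36  ⇒  ω_c = 6/17
sun–planet: 36·(1−6/17) = −15·(ω_p−ω_c)  ⇒  ω_p−ω_c = −(36/15)·(11/17) = -132/85
ω_p = 6/17 − 132/85 = -6/5

-6/5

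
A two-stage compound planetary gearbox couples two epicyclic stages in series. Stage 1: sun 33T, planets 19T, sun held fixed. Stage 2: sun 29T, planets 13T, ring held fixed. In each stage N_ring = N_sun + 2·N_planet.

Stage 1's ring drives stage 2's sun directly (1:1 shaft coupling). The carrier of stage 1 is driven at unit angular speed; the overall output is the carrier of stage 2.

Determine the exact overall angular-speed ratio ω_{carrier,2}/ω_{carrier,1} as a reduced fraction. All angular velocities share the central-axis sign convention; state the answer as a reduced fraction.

Stage 1: N_ring = 33 + 2·19 = 71
Stage 1: 33(ω_s−ω_c) = −71(ω_r−ω_c),  ω_s=0, ω_c=1
Stage 1: ω_r = 1 − (33/71)(0−1) = 104/71
  ⇒ ω_r¹/ω_c¹ = 104/71
Stage 2: N_ring = 29 + 2·13 = 55
Stage 2: 29(ω_s−ω_c) = −55(ω_r−ω_c),  ω_r=0, ω_s=1
Stage 2: 29(1−ω_c) = −55(0−ω_c)  ⇒  84ω_c = 29  ⇒  ω_c = 29/84
  ⇒ ω_c²/ω_s² = 29/84
Coupling ω_s² = ω_r¹ ⇒ overall = 104/71 × 29/84 = 754/1491

754/1491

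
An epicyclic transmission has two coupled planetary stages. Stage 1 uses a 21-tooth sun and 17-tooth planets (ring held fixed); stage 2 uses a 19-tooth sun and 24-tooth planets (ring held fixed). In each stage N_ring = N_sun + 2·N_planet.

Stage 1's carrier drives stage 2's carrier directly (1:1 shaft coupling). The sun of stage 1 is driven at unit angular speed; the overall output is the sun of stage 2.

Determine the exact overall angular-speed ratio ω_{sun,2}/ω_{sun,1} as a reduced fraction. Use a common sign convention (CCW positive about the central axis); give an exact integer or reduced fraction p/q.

Stage 1: N_ring = 21 + 2·17 = 55
Stage 1: 21(ω_s−ω_c) = −55(ω_r−ω_c),  ω_r=0, ω_s=1
Stage 1: 21(1−ω_c) = −55(0−ω_c)  ⇒  76ω_c = 21  ⇒  ω_c = 21/76
  ⇒ ω_c¹/ω_s¹ = 21/76
Stage 2: N_ring = 19 + 2·24 = 67
Stage 2: 19(ω_s−ω_c) = −67(ω_r−ω_c),  ω_r=0, ω_c=1
Stage 2: ω_s = 1 − (67/19)(0−1) = 86/19
  ⇒ ω_s²/ω_c² = 86/19
Coupling ω_c² = ω_c¹ ⇒ overall = 21/76 × 86/19 = 903/722

903/722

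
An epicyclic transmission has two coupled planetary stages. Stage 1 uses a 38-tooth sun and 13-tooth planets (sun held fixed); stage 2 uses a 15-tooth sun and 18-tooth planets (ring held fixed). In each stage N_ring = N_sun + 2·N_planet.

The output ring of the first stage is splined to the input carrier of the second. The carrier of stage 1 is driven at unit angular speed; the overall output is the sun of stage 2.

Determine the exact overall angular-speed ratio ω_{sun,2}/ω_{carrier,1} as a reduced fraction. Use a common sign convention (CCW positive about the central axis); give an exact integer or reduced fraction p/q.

561/80

Stage 1: N_ring = 38 + 2·13 = 64
Stage 1: 38(ω_s−ω_c) = −64(ω_r−ω_c),  ω_s=0, ω_c=1
Stage 1: ω_r = 1 − (38/64)(0−1) = 51/32
  ⇒ ω_r¹/ω_c¹ = 51/32
Stage 2: N_ring = 15 + 2·18 = 51
Stage 2: 15(ω_s−ω_c) = −51(ω_r−ω_c),  ω_r=0, ω_c=1
Stage 2: ω_s = 1 − (51/15)(0−1) = 22/5
  ⇒ ω_s²/ω_c² = 22/5
Coupling ω_c² = ω_r¹ ⇒ overall = 51/32 × 22/5 = 561/80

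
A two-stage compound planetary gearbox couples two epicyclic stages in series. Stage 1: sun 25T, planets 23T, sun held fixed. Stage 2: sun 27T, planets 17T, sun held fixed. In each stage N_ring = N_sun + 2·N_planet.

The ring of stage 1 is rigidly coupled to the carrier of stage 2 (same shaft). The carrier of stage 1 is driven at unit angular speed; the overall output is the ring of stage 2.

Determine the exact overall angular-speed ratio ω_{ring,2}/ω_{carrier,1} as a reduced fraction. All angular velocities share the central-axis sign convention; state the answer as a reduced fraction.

8448/4331

Stage 1: N_ring = 25 + 2·23 = 71
Stage 1: 25(ω_s−ω_c) = −71(ω_r−ω_c),  ω_s=0, ω_c=1
Stage 1: ω_r = 1 − (25/71)(0−1) = 96/71
  ⇒ ω_r¹/ω_c¹ = 96/71
Stage 2: N_ring = 27 + 2·17 = 61
Stage 2: 27(ω_s−ω_c) = −61(ω_r−ω_c),  ω_s=0, ω_c=1
Stage 2: ω_r = 1 − (27/61)(0−1) = 88/61
  ⇒ ω_r²/ω_c² = 88/61
Coupling ω_c² = ω_r¹ ⇒ overall = 96/71 × 88/61 = 8448/4331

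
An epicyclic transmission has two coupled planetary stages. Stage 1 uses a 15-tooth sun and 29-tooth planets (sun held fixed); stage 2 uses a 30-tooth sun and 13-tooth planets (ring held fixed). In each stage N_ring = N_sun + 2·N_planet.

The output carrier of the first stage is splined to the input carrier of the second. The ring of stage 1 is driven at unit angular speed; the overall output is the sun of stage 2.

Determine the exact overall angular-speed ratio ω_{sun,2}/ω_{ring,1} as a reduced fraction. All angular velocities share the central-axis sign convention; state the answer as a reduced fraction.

3139/1320

Stage 1: N_ring = 15 + 2·29 = 73
Stage 1: 15(ω_s−ω_c) = −73(ω_r−ω_c),  ω_s=0, ω_r=1
Stage 1: 15(0−ω_c) = −73(1−ω_c)  ⇒  88ω_c = 73  ⇒  ω_c = 73/88
  ⇒ ω_c¹/ω_r¹ = 73/88
Stage 2: N_ring = 30 + 2·13 = 56
Stage 2: 30(ω_s−ω_c) = −56(ω_r−ω_c),  ω_r=0, ω_c=1
Stage 2: ω_s = 1 − (56/30)(0−1) = 43/15
  ⇒ ω_s²/ω_c² = 43/15
Coupling ω_c² = ω_c¹ ⇒ overall = 73/88 × 43/15 = 3139/1320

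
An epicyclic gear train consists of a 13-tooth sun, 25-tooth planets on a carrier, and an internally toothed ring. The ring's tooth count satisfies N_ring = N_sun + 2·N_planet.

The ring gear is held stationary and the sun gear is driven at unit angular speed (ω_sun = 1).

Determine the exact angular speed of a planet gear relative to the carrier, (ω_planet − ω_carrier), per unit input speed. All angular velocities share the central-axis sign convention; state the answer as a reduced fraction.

N_ring = 13 + 2·25 = 63
13(ω_s−ω_c) = −63(ω_r−ω_c),  ω_r=0, ω_s=1
13(1−ω_c) = −63(0−ω_c)  ⇒  76ω_c = 13  ⇒  ω_c = 13/76
sun–planet: 13·(1−13/76) = −25·(ω_p−ω_c)  ⇒  ω_p−ω_c = −(13/25)·(63/76) = -819/1900

-819/1900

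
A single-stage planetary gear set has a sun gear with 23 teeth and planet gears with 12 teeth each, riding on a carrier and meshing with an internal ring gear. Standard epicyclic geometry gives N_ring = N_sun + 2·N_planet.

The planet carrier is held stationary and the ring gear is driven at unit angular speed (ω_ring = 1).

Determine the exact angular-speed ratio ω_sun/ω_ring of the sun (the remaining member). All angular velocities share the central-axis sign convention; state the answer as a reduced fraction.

-47/23

N_ring = 23 + 2·12 = 47
23(ω_s−ω_c) = −47(ω_r−ω_c),  ω_c=0, ω_r=1
ω_s = 0 − (47/23)(1−0) = -47/23
ω_s/ω_r = -47/23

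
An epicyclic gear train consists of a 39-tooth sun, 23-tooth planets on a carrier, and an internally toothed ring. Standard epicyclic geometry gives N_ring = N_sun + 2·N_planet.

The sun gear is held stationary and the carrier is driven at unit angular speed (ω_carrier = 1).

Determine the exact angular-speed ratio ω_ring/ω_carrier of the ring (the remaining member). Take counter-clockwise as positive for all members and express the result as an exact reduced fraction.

124/85

N_ring = 39 + 2·23 = 85
39(ω_s−ω_c) = −85(ω_r−ω_c),  ω_s=0, ω_c=1
ω_r = 1 − (39/85)(0−1) = 124/85
ω_r/ω_c = 124/85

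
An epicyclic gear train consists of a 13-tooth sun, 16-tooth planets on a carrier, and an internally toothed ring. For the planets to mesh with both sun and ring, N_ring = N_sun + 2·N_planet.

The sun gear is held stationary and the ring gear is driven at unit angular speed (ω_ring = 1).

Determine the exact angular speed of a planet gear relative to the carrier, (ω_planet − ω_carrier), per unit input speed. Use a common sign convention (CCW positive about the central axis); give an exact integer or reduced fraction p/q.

N_ring = 13 + 2·16 = 45
13(ω_s−ω_c) = −45(ω_r−ω_c),  ω_s=0, ω_r=1
13(0−ω_c) = −45(1−ω_c)  ⇒  58ω_c = 45  ⇒  ω_c = 45/58
sun–planet: 13·(0−45/58) = −16·(ω_p−ω_c)  ⇒  ω_p−ω_c = −(13/16)·(-45/58) = 585/928

585/928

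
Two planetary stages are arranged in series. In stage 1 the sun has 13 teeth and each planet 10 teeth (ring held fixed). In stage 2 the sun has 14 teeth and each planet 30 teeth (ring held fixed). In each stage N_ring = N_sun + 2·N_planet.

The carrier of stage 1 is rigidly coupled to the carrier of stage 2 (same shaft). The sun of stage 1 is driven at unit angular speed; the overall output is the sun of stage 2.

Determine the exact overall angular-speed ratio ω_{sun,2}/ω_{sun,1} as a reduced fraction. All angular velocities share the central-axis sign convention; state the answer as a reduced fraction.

286/161

Stage 1: N_ring = 13 + 2·10 = 33
Stage 1: 13(ω_s−ω_c) = −33(ω_r−ω_c),  ω_r=0, ω_s=1
Stage 1: 13(1−ω_c) = −33(0−ω_c)  ⇒  46ω_c = 13  ⇒  ω_c = 13/46
  ⇒ ω_c¹/ω_s¹ = 13/46
Stage 2: N_ring = 14 + 2·30 = 74
Stage 2: 14(ω_s−ω_c) = −74(ω_r−ω_c),  ω_r=0, ω_c=1
Stage 2: ω_s = 1 − (74/14)(0−1) = 44/7
  ⇒ ω_s²/ω_c² = 44/7
Coupling ω_c² = ω_c¹ ⇒ overall = 13/46 × 44/7 = 286/161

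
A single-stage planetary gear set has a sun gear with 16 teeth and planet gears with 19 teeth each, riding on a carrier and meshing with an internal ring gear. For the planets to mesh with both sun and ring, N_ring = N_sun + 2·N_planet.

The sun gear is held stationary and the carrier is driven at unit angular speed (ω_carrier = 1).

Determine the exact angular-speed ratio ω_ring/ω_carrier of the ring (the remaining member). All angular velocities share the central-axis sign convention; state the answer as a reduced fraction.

35/27

N_ring = 16 + 2·19 = 54
16(ω_s−ω_c) = −54(ω_r−ω_c),  ω_s=0, ω_c=1
ω_r = 1 − (16/54)(0−1) = 35/27
ω_r/ω_c = 35/27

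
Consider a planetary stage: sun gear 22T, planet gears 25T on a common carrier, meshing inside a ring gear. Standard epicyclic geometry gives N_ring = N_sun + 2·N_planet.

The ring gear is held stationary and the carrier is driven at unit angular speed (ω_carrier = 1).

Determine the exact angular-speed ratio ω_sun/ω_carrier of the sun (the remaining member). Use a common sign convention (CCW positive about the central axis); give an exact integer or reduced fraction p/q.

N_ring = 22 + 2·25 = 72
22(ω_s−ω_c) = −72(ω_r−ω_c),  ω_r=0, ω_c=1
ω_s = 1 − (72/22)(0−1) = 47/11
ω_s/ω_c = 47/11

47/11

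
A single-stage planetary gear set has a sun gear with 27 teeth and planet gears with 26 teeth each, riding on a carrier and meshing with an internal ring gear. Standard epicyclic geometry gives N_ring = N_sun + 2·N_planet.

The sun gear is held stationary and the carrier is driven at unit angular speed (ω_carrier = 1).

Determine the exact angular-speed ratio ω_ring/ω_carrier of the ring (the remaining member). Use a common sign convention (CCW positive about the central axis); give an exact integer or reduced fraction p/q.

106/79

N_ring = 27 + 2·26 = 79
27(ω_s−ω_c) = −79(ω_r−ω_c),  ω_s=0, ω_c=1
ω_r = 1 − (27/79)(0−1) = 106/79
ω_r/ω_c = 106/79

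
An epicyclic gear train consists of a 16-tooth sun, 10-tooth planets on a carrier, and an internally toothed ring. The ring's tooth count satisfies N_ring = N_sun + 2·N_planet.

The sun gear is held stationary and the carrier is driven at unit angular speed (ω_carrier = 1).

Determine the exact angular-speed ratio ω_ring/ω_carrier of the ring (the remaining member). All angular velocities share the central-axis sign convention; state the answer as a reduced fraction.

N_ring = 16 + 2·10 = 36
16(ω_s−ω_c) = −36(ω_r−ω_c),  ω_s=0, ω_c=1
ω_r = 1 − (16/36)(0−1) = 13/9
ω_r/ω_c = 13/9

13/9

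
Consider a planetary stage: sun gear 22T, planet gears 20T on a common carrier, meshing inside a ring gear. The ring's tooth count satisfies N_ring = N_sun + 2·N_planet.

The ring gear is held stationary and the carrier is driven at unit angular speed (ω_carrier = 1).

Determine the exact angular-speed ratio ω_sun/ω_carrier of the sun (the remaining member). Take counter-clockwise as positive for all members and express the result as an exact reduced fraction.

42/11

N_ring = 22 + 2·20 = 62
22(ω_s−ω_c) = −62(ω_r−ω_c),  ω_r=0, ω_c=1
ω_s = 1 − (62/22)(0−1) = 42/11
ω_s/ω_c = 42/11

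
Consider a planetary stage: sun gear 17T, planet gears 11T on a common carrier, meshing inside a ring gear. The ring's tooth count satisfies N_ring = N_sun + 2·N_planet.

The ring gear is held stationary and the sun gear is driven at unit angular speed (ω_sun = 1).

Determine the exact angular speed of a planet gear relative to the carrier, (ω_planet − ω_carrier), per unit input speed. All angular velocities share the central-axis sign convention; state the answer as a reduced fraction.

-663/616

N_ring = 17 + 2·11 = 39
17(ω_s−ω_c) = −39(ω_r−ω_c),  ω_r=0, ω_s=1
17(1−ω_c) = −39(0−ω_c)  ⇒  56ω_c = 17  ⇒  ω_c = 17/56
sun–planet: 17·(1−17/56) = −11·(ω_p−ω_c)  ⇒  ω_p−ω_c = −(17/11)·(39/56) = -663/616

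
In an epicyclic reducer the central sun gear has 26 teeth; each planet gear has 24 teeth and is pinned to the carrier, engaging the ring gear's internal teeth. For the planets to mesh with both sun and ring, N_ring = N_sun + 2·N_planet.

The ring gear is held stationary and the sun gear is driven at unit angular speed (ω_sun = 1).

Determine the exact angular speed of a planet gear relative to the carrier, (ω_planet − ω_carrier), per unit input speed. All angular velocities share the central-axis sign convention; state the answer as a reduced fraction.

N_ring = 26 + 2·24 = 74
26(ω_s−ω_c) = −74(ω_r−ω_c),  ω_r=0, ω_s=1
26(1−ω_c) = −74(0−ω_c)  ⇒  100ω_c = 26  ⇒  ω_c = 13/50
sun–planet: 26·(1−13/50) = −24·(ω_p−ω_c)  ⇒  ω_p−ω_c = −(26/24)·(37/50) = -481/600

-481/600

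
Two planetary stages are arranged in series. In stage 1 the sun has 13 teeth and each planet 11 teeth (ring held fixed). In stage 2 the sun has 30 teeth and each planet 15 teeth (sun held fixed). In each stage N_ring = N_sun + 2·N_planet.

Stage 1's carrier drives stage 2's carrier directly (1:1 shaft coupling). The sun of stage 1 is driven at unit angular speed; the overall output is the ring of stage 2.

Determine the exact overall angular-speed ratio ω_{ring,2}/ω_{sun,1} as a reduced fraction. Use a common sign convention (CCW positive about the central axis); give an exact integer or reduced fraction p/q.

Stage 1: N_ring = 13 + 2·11 = 35
Stage 1: 13(ω_s−ω_c) = −35(ω_r−ω_c),  ω_r=0, ω_s=1
Stage 1: 13(1−ω_c) = −35(0−ω_c)  ⇒  48ω_c = 13  ⇒  ω_c = 13/48
  ⇒ ω_c¹/ω_s¹ = 13/48
Stage 2: N_ring = 30 + 2·15 = 60
Stage 2: 30(ω_s−ω_c) = −60(ω_r−ω_c),  ω_s=0, ω_c=1
Stage 2: ω_r = 1 − (30/60)(0−1) = 3/2
  ⇒ ω_r²/ω_c² = 3/2
Coupling ω_c² = ω_c¹ ⇒ overall = 13/48 × 3/2 = 13/32

13/32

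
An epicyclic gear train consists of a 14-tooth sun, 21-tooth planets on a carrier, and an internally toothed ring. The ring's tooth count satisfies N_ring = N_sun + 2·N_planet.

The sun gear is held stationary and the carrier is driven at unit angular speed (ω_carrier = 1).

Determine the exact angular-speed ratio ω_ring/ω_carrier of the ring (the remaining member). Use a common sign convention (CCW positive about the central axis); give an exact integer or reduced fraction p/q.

N_ring = 14 + 2·21 = 56
14(ω_s−ω_c) = −56(ω_r−ω_c),  ω_s=0, ω_c=1
ω_r = 1 − (14/56)(0−1) = 5/4
ω_r/ω_c = 5/4

5/4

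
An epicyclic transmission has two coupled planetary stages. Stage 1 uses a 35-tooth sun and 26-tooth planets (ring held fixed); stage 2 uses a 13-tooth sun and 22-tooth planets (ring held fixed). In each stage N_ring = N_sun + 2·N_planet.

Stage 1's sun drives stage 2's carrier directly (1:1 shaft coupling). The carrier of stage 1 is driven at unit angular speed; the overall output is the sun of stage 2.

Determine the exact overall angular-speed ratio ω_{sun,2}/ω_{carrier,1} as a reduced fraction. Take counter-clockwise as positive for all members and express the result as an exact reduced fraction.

244/13

Stage 1: N_ring = 35 + 2·26 = 87
Stage 1: 35(ω_s−ω_c) = −87(ω_r−ω_c),  ω_r=0, ω_c=1
Stage 1: ω_s = 1 − (87/35)(0−1) = 122/35
  ⇒ ω_s¹/ω_c¹ = 122/35
Stage 2: N_ring = 13 + 2·22 = 57
Stage 2: 13(ω_s−ω_c) = −57(ω_r−ω_c),  ω_r=0, ω_c=1
Stage 2: ω_s = 1 − (57/13)(0−1) = 70/13
  ⇒ ω_s²/ω_c² = 70/13
Coupling ω_c² = ω_s¹ ⇒ overall = 122/35 × 70/13 = 244/13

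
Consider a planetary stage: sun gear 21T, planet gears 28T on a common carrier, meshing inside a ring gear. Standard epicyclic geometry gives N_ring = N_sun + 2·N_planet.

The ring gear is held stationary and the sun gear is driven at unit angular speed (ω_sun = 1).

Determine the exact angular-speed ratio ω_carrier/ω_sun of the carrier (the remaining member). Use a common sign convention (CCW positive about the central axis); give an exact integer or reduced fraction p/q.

3/14

N_ring = 21 + 2·28 = 77
21(ω_s−ω_c) = −77(ω_r−ω_c),  ω_r=0, ω_s=1
21(1−ω_c) = −77(0−ω_c)  ⇒  98ω_c = 21  ⇒  ω_c = 3/14
ω_c/ω_s = 3/14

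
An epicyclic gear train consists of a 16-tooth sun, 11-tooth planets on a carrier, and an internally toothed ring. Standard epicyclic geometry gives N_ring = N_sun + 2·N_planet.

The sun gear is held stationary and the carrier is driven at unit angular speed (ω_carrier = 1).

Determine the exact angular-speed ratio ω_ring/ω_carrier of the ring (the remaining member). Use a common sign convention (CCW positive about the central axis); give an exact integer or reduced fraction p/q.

N_ring = 16 + 2·11 = 38
16(ω_s−ω_c) = −38(ω_r−ω_c),  ω_s=0, ω_c=1
ω_r = 1 − (16/38)(0−1) = 27/19
ω_r/ω_c = 27/19

27/19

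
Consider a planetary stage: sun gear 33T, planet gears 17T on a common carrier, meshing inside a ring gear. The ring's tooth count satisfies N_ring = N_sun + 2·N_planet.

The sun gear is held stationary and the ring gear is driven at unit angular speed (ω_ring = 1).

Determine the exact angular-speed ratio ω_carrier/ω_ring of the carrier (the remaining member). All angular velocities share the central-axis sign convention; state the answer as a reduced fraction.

67/100

N_ring = 33 + 2·17 = 67
33(ω_s−ω_c) = −67(ω_r−ω_c),  ω_s=0, ω_r=1
33(0−ω_c) = −67(1−ω_c)  ⇒  100ω_c = 67  ⇒  ω_c = 67/100
ω_c/ω_r = 67/100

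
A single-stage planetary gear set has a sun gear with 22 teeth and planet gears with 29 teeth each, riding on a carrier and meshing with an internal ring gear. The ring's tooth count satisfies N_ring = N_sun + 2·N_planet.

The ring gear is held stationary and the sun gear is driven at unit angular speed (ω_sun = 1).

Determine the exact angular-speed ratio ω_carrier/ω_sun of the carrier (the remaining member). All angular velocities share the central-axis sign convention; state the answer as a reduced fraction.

N_ring = 22 + 2·29 = 80
22(ω_s−ω_c) = −80(ω_r−ω_c),  ω_r=0, ω_s=1
22(1−ω_c) = −80(0−ω_c)  ⇒  102ω_c = 22  ⇒  ω_c = 11/51
ω_c/ω_s = 11/51

11/51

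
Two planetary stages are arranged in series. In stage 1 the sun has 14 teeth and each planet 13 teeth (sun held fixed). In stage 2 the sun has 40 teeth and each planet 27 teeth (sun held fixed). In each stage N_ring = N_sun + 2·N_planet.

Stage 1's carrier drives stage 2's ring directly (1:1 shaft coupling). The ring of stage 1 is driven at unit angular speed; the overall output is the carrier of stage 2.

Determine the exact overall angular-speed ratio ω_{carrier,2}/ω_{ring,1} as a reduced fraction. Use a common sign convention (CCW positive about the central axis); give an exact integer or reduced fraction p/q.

Stage 1: N_ring = 14 + 2·13 = 40
Stage 1: 14(ω_s−ω_c) = −40(ω_r−ω_c),  ω_s=0, ω_r=1
Stage 1: 14(0−ω_c) = −40(1−ω_c)  ⇒  54ω_c = 40  ⇒  ω_c = 20/27
  ⇒ ω_c¹/ω_r¹ = 20/27
Stage 2: N_ring = 40 + 2·27 = 94
Stage 2: 40(ω_s−ω_c) = −94(ω_r−ω_c),  ω_s=0, ω_r=1
Stage 2: 40(0−ω_c) = −94(1−ω_c)  ⇒  134ω_c = 94  ⇒  ω_c = 47/67
  ⇒ ω_c²/ω_r² = 47/67
Coupling ω_r² = ω_c¹ ⇒ overall = 20/27 × 47/67 = 940/1809

940/1809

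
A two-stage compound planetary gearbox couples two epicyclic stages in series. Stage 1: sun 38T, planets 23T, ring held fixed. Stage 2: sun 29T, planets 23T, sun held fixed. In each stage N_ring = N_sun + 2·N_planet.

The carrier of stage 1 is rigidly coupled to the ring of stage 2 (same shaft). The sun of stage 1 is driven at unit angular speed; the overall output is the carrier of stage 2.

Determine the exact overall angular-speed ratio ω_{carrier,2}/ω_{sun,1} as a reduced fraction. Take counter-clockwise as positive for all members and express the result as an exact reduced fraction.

1425/6344

Stage 1: N_ring = 38 + 2·23 = 84
Stage 1: 38(ω_s−ω_c) = −84(ω_r−ω_c),  ω_r=0, ω_s=1
Stage 1: 38(1−ω_c) = −84(0−ω_c)  ⇒  122ω_c = 38  ⇒  ω_c = 19/61
  ⇒ ω_c¹/ω_s¹ = 19/61
Stage 2: N_ring = 29 + 2·23 = 75
Stage 2: 29(ω_s−ω_c) = −75(ω_r−ω_c),  ω_s=0, ω_r=1
Stage 2: 29(0−ω_c) = −75(1−ω_c)  ⇒  104ω_c = 75  ⇒  ω_c = 75/104
  ⇒ ω_c²/ω_r² = 75/104
Coupling ω_r² = ω_c¹ ⇒ overall = 19/61 × 75/104 = 1425/6344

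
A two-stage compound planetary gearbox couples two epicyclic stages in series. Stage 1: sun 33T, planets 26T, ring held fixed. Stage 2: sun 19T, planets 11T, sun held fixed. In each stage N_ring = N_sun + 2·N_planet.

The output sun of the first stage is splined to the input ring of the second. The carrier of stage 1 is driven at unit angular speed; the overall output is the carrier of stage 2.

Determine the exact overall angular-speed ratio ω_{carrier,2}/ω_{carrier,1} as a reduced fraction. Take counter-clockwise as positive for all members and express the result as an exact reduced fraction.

2419/990

Stage 1: N_ring = 33 + 2·26 = 85
Stage 1: 33(ω_s−ω_c) = −85(ω_r−ω_c),  ω_r=0, ω_c=1
Stage 1: ω_s = 1 − (85/33)(0−1) = 118/33
  ⇒ ω_s¹/ω_c¹ = 118/33
Stage 2: N_ring = 19 + 2·11 = 41
Stage 2: 19(ω_s−ω_c) = −41(ω_r−ω_c),  ω_s=0, ω_r=1
Stage 2: 19(0−ω_c) = −41(1−ω_c)  ⇒  60ω_c = 41  ⇒  ω_c = 41/60
  ⇒ ω_c²/ω_r² = 41/60
Coupling ω_r² = ω_s¹ ⇒ overall = 118/33 × 41/60 = 2419/990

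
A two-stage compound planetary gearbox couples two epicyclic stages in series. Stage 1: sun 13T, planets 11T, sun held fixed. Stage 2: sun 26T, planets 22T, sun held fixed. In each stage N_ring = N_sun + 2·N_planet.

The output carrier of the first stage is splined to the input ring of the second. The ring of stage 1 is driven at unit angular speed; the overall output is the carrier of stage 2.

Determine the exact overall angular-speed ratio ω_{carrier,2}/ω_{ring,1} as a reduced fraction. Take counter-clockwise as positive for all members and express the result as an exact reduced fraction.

Stage 1: N_ring = 13 + 2·11 = 35
Stage 1: 13(ω_s−ω_c) = −35(ω_r−ω_c),  ω_s=0, ω_r=1
Stage 1: 13(0−ω_c) = −35(1−ω_c)  ⇒  48ω_c = 35  ⇒  ω_c = 35/48
  ⇒ ω_c¹/ω_r¹ = 35/48
Stage 2: N_ring = 26 + 2·22 = 70
Stage 2: 26(ω_s−ω_c) = −70(ω_r−ω_c),  ω_s=0, ω_r=1
Stage 2: 26(0−ω_c) = −70(1−ω_c)  ⇒  96ω_c = 70  ⇒  ω_c = 35/48
  ⇒ ω_c²/ω_r² = 35/48
Coupling ω_r² = ω_c¹ ⇒ overall = 35/48 × 35/48 = 1225/2304

1225/2304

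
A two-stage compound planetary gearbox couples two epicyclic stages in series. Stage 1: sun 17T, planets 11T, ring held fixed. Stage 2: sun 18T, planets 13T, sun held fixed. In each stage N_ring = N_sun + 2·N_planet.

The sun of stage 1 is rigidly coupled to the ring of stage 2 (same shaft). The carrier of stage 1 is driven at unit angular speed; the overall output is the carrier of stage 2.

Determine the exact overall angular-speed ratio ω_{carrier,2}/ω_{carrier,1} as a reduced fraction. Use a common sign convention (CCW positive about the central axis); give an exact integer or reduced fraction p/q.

1232/527

Stage 1: N_ring = 17 + 2·11 = 39
Stage 1: 17(ω_s−ω_c) = −39(ω_r−ω_c),  ω_r=0, ω_c=1
Stage 1: ω_s = 1 − (39/17)(0−1) = 56/17
  ⇒ ω_s¹/ω_c¹ = 56/17
Stage 2: N_ring = 18 + 2·13 = 44
Stage 2: 18(ω_s−ω_c) = −44(ω_r−ω_c),  ω_s=0, ω_r=1
Stage 2: 18(0−ω_c) = −44(1−ω_c)  ⇒  62ω_c = 44  ⇒  ω_c = 22/31
  ⇒ ω_c²/ω_r² = 22/31
Coupling ω_r² = ω_s¹ ⇒ overall = 56/17 × 22/31 = 1232/527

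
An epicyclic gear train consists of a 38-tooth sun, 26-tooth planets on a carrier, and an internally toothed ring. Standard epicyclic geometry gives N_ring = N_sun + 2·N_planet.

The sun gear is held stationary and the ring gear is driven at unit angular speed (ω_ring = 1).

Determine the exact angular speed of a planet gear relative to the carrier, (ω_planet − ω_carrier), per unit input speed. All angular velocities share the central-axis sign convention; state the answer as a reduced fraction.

855/832

N_ring = 38 + 2·26 = 90
38(ω_s−ω_c) = −90(ω_r−ω_c),  ω_s=0, ω_r=1
38(0−ω_c) = −90(1−ω_c)  ⇒  128ω_c = 90  ⇒  ω_c = 45/64
sun–planet: 38·(0−45/64) = −26·(ω_p−ω_c)  ⇒  ω_p−ω_c = −(38/26)·(-45/64) = 855/832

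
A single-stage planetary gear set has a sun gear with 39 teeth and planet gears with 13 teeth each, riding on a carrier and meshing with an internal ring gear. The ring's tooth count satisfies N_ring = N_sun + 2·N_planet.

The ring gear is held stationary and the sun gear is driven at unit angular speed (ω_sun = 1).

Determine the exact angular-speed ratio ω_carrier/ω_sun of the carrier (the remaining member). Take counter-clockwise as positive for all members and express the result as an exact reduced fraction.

3/8

N_ring = 39 + 2·13 = 65
39(ω_s−ω_c) = −65(ω_r−ω_c),  ω_r=0, ω_s=1
39(1−ω_c) = −65(0−ω_c)  ⇒  104ω_c = 39  ⇒  ω_c = 3/8
ω_c/ω_s = 3/8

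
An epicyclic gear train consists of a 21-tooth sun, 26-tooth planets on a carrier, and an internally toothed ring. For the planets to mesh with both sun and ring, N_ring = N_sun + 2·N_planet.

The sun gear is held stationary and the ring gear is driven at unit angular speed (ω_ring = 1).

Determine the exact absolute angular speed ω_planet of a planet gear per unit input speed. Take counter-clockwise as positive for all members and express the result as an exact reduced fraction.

N_ring = 21 + 2·26 = 73
21(ω_s−ω_c) = −73(ω_r−ω_c),  ω_s=0, ω_r=1
21(0−ω_c) = −73(1−ω_c)  ⇒  94ω_c = 73  ⇒  ω_c = 73/94
sun–planet: 21·(0−73/94) = −26·(ω_p−ω_c)  ⇒  ω_p−ω_c = −(21/26)·(-73/94) = 1533/2444
ω_p = 73/94 + 1533/2444 = 73/52

73/52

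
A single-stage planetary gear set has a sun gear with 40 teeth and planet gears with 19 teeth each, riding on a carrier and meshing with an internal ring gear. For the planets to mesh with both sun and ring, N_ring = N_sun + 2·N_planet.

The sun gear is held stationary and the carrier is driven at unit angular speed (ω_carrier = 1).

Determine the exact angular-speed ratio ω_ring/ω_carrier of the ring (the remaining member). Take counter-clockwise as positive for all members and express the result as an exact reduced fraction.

59/39

N_ring = 40 + 2·19 = 78
40(ω_s−ω_c) = −78(ω_r−ω_c),  ω_s=0, ω_c=1
ω_r = 1 − (40/78)(0−1) = 59/39
ω_r/ω_c = 59/39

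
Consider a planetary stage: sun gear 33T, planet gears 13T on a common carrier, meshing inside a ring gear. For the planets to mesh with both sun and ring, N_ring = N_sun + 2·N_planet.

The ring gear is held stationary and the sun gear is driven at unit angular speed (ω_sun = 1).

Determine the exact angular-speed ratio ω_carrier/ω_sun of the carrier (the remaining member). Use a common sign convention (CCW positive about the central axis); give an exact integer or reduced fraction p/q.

33/92

N_ring = 33 + 2·13 = 59
33(ω_s−ω_c) = −59(ω_r−ω_c),  ω_r=0, ω_s=1
33(1−ω_c) = −59(0−ω_c)  ⇒  92ω_c = 33  ⇒  ω_c = 33/92
ω_c/ω_s = 33/92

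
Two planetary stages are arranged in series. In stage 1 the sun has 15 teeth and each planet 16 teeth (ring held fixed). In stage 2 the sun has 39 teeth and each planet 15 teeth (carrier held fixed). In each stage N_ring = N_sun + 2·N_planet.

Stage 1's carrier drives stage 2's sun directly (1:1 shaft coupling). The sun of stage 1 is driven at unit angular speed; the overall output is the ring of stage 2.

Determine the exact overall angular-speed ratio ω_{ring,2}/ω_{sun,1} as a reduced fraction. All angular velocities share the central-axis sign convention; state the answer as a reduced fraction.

-195/1426

Stage 1: N_ring = 15 + 2·16 = 47
Stage 1: 15(ω_s−ω_c) = −47(ω_r−ω_c),  ω_r=0, ω_s=1
Stage 1: 15(1−ω_c) = −47(0−ω_c)  ⇒  62ω_c = 15  ⇒  ω_c = 15/62
  ⇒ ω_c¹/ω_s¹ = 15/62
Stage 2: N_ring = 39 + 2·15 = 69
Stage 2: 39(ω_s−ω_c) = −69(ω_r−ω_c),  ω_c=0, ω_s=1
Stage 2: ω_r = 0 − (39/69)(1−0) = -13/23
  ⇒ ω_r²/ω_s² = -13/23
Coupling ω_s² = ω_c¹ ⇒ overall = 15/62 × -13/23 = -195/1426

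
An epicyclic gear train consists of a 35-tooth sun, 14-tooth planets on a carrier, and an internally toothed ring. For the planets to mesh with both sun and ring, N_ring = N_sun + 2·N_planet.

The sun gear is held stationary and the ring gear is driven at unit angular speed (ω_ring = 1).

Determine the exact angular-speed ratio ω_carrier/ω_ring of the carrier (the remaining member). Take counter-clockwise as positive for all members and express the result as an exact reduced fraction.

9/14

N_ring = 35 + 2·14 = 63
35(ω_s−ω_c) = −63(ω_r−ω_c),  ω_s=0, ω_r=1
35(0−ω_c) = −63(1−ω_c)  ⇒  98ω_c = 63  ⇒  ω_c = 9/14
ω_c/ω_r = 9/14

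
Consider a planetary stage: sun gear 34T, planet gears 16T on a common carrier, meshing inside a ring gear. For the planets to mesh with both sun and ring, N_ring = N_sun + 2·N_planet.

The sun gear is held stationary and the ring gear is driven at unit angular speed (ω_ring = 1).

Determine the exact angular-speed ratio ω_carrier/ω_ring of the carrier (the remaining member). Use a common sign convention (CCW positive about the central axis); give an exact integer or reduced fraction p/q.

33/50

N_ring = 34 + 2·16 = 66
34(ω_s−ω_c) = −66(ω_r−ω_c),  ω_s=0, ω_r=1
34(0−ω_c) = −66(1−ω_c)  ⇒  100ω_c = 66  ⇒  ω_c = 33/50
ω_c/ω_r = 33/50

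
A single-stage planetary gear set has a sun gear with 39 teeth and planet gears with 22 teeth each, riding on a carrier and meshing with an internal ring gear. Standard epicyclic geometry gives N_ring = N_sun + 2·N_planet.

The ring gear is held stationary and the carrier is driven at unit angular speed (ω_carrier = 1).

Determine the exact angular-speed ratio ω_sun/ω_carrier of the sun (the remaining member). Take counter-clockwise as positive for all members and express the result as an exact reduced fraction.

122/39

N_ring = 39 + 2·22 = 83
39(ω_s−ω_c) = −83(ω_r−ω_c),  ω_r=0, ω_c=1
ω_s = 1 − (83/39)(0−1) = 122/39
ω_s/ω_c = 122/39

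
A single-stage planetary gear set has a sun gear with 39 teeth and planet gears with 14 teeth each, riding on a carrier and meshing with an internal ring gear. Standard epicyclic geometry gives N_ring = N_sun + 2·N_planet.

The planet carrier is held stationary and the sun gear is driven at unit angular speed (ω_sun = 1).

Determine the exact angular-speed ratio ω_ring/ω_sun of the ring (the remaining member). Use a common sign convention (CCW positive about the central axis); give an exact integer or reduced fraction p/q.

-39/67

N_ring = 39 + 2·14 = 67
39(ω_s−ω_c) = −67(ω_r−ω_c),  ω_c=0, ω_s=1
ω_r = 0 − (39/67)(1−0) = -39/67
ω_r/ω_s = -39/67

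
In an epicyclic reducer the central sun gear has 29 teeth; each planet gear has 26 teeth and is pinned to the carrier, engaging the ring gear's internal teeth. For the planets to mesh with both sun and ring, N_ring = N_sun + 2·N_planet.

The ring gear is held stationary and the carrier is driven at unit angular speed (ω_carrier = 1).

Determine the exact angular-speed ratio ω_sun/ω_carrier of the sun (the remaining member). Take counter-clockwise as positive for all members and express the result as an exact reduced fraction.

N_ring = 29 + 2·26 = 81
29(ω_s−ω_c) = −81(ω_r−ω_c),  ω_r=0, ω_c=1
ω_s = 1 − (81/29)(0−1) = 110/29
ω_s/ω_c = 110/29

110/29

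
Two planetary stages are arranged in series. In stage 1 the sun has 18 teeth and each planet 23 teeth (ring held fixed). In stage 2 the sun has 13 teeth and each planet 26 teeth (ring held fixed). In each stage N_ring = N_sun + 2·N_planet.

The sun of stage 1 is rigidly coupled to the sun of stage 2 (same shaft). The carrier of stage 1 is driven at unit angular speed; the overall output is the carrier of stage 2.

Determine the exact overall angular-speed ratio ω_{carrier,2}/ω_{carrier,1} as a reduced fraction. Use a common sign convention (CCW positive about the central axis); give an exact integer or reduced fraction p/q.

Stage 1: N_ring = 18 + 2·23 = 64
Stage 1: 18(ω_s−ω_c) = −64(ω_r−ω_c),  ω_r=0, ω_c=1
Stage 1: ω_s = 1 − (64/18)(0−1) = 41/9
  ⇒ ω_s¹/ω_c¹ = 41/9
Stage 2: N_ring = 13 + 2·26 = 65
Stage 2: 13(ω_s−ω_c) = −65(ω_r−ω_c),  ω_r=0, ω_s=1
Stage 2: 13(1−ω_c) = −65(0−ω_c)  ⇒  78ω_c = 13  ⇒  ω_c = 1/6
  ⇒ ω_c²/ω_s² = 1/6
Coupling ω_s² = ω_s¹ ⇒ overall = 41/9 × 1/6 = 41/54

41/54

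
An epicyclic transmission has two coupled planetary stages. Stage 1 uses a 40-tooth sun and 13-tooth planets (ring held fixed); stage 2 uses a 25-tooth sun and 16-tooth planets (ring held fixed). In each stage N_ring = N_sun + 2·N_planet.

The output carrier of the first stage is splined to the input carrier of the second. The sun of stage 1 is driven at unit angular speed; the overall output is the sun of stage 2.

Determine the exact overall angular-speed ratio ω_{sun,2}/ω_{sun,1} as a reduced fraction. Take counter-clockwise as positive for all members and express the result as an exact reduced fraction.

Stage 1: N_ring = 40 + 2·13 = 66
Stage 1: 40(ω_s−ω_c) = −66(ω_r−ω_c),  ω_r=0, ω_s=1
Stage 1: 40(1−ω_c) = −66(0−ω_c)  ⇒  106ω_c = 40  ⇒  ω_c = 20/53
  ⇒ ω_c¹/ω_s¹ = 20/53
Stage 2: N_ring = 25 + 2·16 = 57
Stage 2: 25(ω_s−ω_c) = −57(ω_r−ω_c),  ω_r=0, ω_c=1
Stage 2: ω_s = 1 − (57/25)(0−1) = 82/25
  ⇒ ω_s²/ω_c² = 82/25
Coupling ω_c² = ω_c¹ ⇒ overall = 20/53 × 82/25 = 328/265

328/265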